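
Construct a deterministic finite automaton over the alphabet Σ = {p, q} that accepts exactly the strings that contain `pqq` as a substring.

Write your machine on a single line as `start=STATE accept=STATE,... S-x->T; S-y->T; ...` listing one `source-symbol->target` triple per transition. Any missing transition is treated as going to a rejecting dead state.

start=A; accept=D; A-p->B; A-q->A; B-p->B; B-q->C; C-p->B; C-q->D; D-p->D; D-q->D

States A..C record the length of the longest prefix of `pqq` that matches the current input suffix. Reaching D means `pqq` has been seen, and we stay there forever. Accept from D.
With 4 states:
       p  q 
>  A   B  A 
   B   B  C 
   C   B  D 
 * D   D  D 
(> = start, * = accepting)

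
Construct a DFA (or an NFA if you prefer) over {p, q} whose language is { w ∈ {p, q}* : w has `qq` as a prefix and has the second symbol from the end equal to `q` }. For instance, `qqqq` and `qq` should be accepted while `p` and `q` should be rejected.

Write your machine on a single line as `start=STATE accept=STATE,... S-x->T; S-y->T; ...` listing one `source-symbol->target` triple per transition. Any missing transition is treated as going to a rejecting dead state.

start=s0; accept=s3,s4; s0-p->s1; s0-q->s2; s1-p->s1; s1-q->s1; s2-p->s1; s2-q->s3; s3-p->s4; s3-q->s3; s4-p->s5; s4-q->s6; s5-p->s5; s5-q->s6; s6-p->s4; s6-q->s3

Build one automaton per condition and run them in lockstep. One (4 states) tracks whether the input so far still matches the prefix `qq`; the other (7 states) tracks the last 2 symbols read. Each combined state is a pair, one component from each; accept when both components accept. After merging equivalent states the machine shrinks.
A 7-state machine:
        p   q  
>  s0   s1  s2 
   s1   s1  s1 
   s2   s1  s3 
 * s3   s4  s3 
 * s4   s5  s6 
   s5   s5  s6 
   s6   s4  s3 
(> = start, * = accepting)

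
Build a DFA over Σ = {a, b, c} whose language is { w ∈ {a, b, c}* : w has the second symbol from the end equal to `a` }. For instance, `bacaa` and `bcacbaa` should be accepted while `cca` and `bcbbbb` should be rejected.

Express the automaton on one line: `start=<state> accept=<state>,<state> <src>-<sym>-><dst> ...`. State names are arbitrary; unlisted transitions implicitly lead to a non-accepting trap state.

start=S0 accept=S4,S5,S6 S0-a->S1 S0-b->S2 S0-c->S3 S1-a->S4 S1-b->S5 S1-c->S6 S2-a->S7 S2-b->S8 S2-c->S9 S3-a->S10 S3-b->S11 S3-c->S12 S4-a->S4 S4-b->S5 S4-c->S6 S5-a->S7 S5-b->S8 S5-c->S9 S6-a->S10 S6-b->S11 S6-c->S12 S7-a->S4 S7-b->S5 S7-c->S6 S8-a->S7 S8-b->S8 S8-c->S9 S9-a->S10 S9-b->S11 S9-c->S12 S10-a->S4 S10-b->S5 S10-c->S6 S11-a->S7 S11-b->S8 S11-c->S9 S12-a->S10 S12-b->S11 S12-c->S12

A DFA must remember the last 2 symbols (since which symbol is second-to-last isn't known until the input ends). Use one state per possible window of the last ≤2 symbols; accept from those whose window starts with `a`.
          a    b    c  
>  S0     S1   S2   S3 
   S1     S4   S5   S6 
   S2     S7   S8   S9 
   S3    S10  S11  S12 
 * S4     S4   S5   S6 
 * S5     S7   S8   S9 
 * S6    S10  S11  S12 
   S7     S4   S5   S6 
   S8     S7   S8   S9 
   S9    S10  S11  S12 
   S10    S4   S5   S6 
   S11    S7   S8   S9 
   S12   S10  S11  S12 
(> = start, * = accepting)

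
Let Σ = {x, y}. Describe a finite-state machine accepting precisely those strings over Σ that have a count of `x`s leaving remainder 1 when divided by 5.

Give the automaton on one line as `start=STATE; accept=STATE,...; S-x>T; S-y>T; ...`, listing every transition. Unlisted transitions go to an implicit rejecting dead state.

The only thing that matters is how many `x`s have appeared, reduced mod 5. Use one state per residue: s0 for 0, …, s4 for 4. Reading `x` moves to the next residue; anything else stays put. s1 is accepting.
        x   y  
>  s0   s1  s0 
 * s1   s2  s1 
   s2   s3  s2 
   s3   s4  s3 
   s4   s0  s4 
(> = start, * = accepting)

start=s0; accept=s1; s0-x>s1; s0-y>s0; s1-x>s2; s1-y>s1; s2-x>s3; s2-y>s2; s3-x>s4; s3-y>s3; s4-x>s0; s4-y>s4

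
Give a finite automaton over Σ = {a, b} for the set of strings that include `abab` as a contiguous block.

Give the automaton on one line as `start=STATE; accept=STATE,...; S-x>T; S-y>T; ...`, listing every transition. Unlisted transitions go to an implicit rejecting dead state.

Track how much of `abab` has been matched so far: state q0 is no progress, q4 is the absorbing accept state reached once `abab` has occurred. Intermediate states record partial matches; on a mismatch, fall back to the longest reusable overlap.
5 states suffice.
        a   b  
>  q0   q1  q0 
   q1   q1  q2 
   q2   q3  q0 
   q3   q1  q4 
 * q4   q4  q4 
(> = start, * = accepting)

start=q0; accept=q4; q0-a>q1; q0-b>q0; q1-a>q1; q1-b>q2; q2-a>q3; q2-b>q0; q3-a>q1; q3-b>q4; q4-a>q4; q4-b>q4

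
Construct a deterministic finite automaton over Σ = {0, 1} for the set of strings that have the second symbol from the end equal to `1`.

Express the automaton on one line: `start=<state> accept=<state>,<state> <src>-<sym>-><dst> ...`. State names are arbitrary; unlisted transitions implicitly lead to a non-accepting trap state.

A DFA must remember the last 2 symbols (since which symbol is second-to-last isn't known until the input ends). Use one state per possible window of the last ≤2 symbols; accept from those whose window starts with `1`.
With 7 states:
       0  1 
>  A   B  C 
   B   D  E 
   C   F  G 
   D   D  E 
   E   F  G 
 * F   D  E 
 * G   F  G 
(> = start, * = accepting)

start=A accept=F,G A-0->B A-1->C B-0->D B-1->E C-0->F C-1->G D-0->D D-1->E E-0->F E-1->G F-0->D F-1->E G-0->F G-1->G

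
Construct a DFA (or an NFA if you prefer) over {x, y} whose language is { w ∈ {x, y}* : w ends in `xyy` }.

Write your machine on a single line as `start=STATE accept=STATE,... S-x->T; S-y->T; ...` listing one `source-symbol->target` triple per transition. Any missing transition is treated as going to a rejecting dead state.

Let each state record the length of the longest suffix of the input read so far that is also a prefix of `xyy`. B means the last symbol is `x`; C means the last 2 symbols are `xy`; D means the last 3 symbols are `xyy`. Accept only at D, where the string currently ends in `xyy`.
4 states suffice.
       x  y 
>  A   B  A 
   B   B  C 
   C   B  D 
 * D   B  A 
(> = start, * = accepting)

start=A; accept=D; A-x->B; A-y->A; B-x->B; B-y->C; C-x->B; C-y->D; D-x->B; D-y->A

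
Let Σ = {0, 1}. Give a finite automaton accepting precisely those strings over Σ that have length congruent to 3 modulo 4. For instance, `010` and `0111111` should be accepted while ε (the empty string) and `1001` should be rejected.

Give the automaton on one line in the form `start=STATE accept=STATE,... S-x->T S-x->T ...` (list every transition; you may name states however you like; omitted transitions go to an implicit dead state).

Only the length mod 4 matters, so use a 4-cycle: from any state, every input symbol moves to the next state, wrapping s3 back to s0. Mark s3 accepting.
With 4 states:
        0   1  
>  s0   s1  s1 
   s1   s2  s2 
   s2   s3  s3 
 * s3   s0  s0 
(> = start, * = accepting)

start=s0 accept=s3 s0-0->s1 s0-1->s1 s1-0->s2 s1-1->s2 s2-0->s3 s2-1->s3 s3-0->s0 s3-1->s0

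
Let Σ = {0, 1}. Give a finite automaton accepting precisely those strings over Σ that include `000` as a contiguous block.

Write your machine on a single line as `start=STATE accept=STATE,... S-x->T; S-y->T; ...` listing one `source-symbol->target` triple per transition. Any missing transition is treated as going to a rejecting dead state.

States S0..S2 record the length of the longest prefix of `000` that matches the current input suffix. Reaching S3 means `000` has been seen, and we stay there forever. Accept from S3.
        0   1  
>  S0   S1  S0 
   S1   S2  S0 
   S2   S3  S0 
 * S3   S3  S3 
(> = start, * = accepting)

start=S0; accept=S3; S0-0->S1; S0-1->S0; S1-0->S2; S1-1->S0; S2-0->S3; S2-1->S0; S3-0->S3; S3-1->S3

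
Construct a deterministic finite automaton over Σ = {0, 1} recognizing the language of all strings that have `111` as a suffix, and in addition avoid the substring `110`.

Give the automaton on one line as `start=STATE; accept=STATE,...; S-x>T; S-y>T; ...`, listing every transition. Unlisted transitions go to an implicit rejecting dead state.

Handle the two conditions separately and then intersect. The first has 4 states tracking how much of the suffix `111` has currently been matched; the second has 4 states tracking partial matches of the forbidden pattern `110`. A product state is a pair (one from each), accepting exactly when both do. Minimizing collapses redundant product states.
5 states suffice.
        0   1  
>  q0   q0  q1 
   q1   q0  q2 
   q2   q3  q4 
   q3   q3  q3 
 * q4   q3  q4 
(> = start, * = accepting)

start=q0; accept=q4; q0-0>q0; q0-1>q1; q1-0>q0; q1-1>q2; q2-0>q3; q2-1>q4; q3-0>q3; q3-1>q3; q4-0>q3; q4-1>q4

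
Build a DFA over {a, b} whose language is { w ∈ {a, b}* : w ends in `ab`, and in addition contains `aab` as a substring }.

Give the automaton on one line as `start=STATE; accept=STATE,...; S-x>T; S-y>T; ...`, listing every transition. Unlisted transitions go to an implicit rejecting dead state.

Handle the two conditions separately and then intersect. One (3 states) tracks how much of the suffix `ab` has currently been matched; the other (4 states) tracks whether and how much of `aab` has been seen. Each combined state is a pair, one component from each; accept when both components accept. After merging equivalent states the machine shrinks.
With 5 states:
        a   b  
>  q0   q1  q0 
   q1   q2  q0 
   q2   q2  q3 
 * q3   q2  q4 
   q4   q2  q4 
(> = start, * = accepting)

start=q0; accept=q3; q0-a>q1; q0-b>q0; q1-a>q2; q1-b>q0; q2-a>q2; q2-b>q3; q3-a>q2; q3-b>q4; q4-a>q2; q4-b>q4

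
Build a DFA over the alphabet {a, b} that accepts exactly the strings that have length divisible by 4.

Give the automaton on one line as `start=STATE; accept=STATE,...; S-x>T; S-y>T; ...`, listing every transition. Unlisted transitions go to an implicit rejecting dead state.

start=q0; accept=q0; q0-a>q1; q0-b>q1; q1-a>q2; q1-b>q2; q2-a>q3; q2-b>q3; q3-a>q0; q3-b>q0

Only the length mod 4 matters, so use a 4-cycle: from any state, every input symbol moves to the next state, wrapping q3 back to q0. Mark q0 accepting.
        a   b  
>* q0   q1  q1 
   q1   q2  q2 
   q2   q3  q3 
   q3   q0  q0 
(> = start, * = accepting)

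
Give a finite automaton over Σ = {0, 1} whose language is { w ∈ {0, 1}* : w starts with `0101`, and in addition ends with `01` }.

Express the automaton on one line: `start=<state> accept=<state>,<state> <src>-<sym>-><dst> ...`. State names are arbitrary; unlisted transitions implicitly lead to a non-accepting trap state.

Run two small machines in parallel and take their product. The first has 6 states tracking whether the input so far still matches the prefix `0101`; the second has 3 states tracking how much of the suffix `01` has currently been matched. A product state is a pair (one from each), accepting exactly when both do. After merging equivalent states the machine shrinks.
An 8-state machine:
       0  1 
>  A   B  C 
   B   C  D 
   C   C  C 
   D   E  C 
   E   C  F 
 * F   G  H 
   G   G  F 
   H   G  H 
(> = start, * = accepting)

start=A accept=F A-0->B A-1->C B-0->C B-1->D C-0->C C-1->C D-0->E D-1->C E-0->C E-1->F F-0->G F-1->H G-0->G G-1->F H-0->G H-1->H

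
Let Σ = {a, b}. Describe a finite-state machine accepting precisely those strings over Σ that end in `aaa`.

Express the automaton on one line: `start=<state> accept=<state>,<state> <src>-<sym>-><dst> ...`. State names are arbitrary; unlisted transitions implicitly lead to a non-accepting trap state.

start=S0 accept=S3 S0-a->S1 S0-b->S0 S1-a->S2 S1-b->S0 S2-a->S3 S2-b->S0 S3-a->S3 S3-b->S0

Let each state record the length of the longest suffix of the input read so far that is also a prefix of `aaa`. S1 means the last symbol is `a`; S2 means the last 2 symbols are `aa`; S3 means the last 3 symbols are `aaa`. Accept only at S3, where the string currently ends in `aaa`.
With 4 states:
        a   b  
>  S0   S1  S0 
   S1   S2  S0 
   S2   S3  S0 
 * S3   S3  S0 
(> = start, * = accepting)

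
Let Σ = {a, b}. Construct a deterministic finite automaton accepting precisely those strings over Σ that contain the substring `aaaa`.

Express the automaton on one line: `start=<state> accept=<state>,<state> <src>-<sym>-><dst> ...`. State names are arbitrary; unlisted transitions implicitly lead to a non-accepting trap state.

start=S0 accept=S4 S0-a->S1 S0-b->S0 S1-a->S2 S1-b->S0 S2-a->S3 S2-b->S0 S3-a->S4 S3-b->S0 S4-a->S4 S4-b->S4

Track how much of `aaaa` has been matched so far: state S0 is no progress, S4 is the absorbing accept state reached once `aaaa` has occurred. Intermediate states record partial matches; on a mismatch, fall back to the longest reusable overlap.
5 states suffice.
        a   b  
>  S0   S1  S0 
   S1   S2  S0 
   S2   S3  S0 
   S3   S4  S0 
 * S4   S4  S4 
(> = start, * = accepting)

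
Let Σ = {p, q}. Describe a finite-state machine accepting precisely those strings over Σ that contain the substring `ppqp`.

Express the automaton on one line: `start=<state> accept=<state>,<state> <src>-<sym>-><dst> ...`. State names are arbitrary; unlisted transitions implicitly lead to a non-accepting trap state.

start=A accept=E A-p->B A-q->A B-p->C B-q->A C-p->C C-q->D D-p->E D-q->A E-p->E E-q->E

States A..D record the length of the longest prefix of `ppqp` that matches the current input suffix. Reaching E means `ppqp` has been seen, and we stay there forever. Accept from E.
       p  q 
>  A   B  A 
   B   C  A 
   C   C  D 
   D   E  A 
 * E   E  E 
(> = start, * = accepting)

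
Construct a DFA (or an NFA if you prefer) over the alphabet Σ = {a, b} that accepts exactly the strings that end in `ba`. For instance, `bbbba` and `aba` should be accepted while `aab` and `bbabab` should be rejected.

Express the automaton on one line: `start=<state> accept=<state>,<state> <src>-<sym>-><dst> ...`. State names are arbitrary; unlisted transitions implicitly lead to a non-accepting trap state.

Let each state record the length of the longest suffix of the input read so far that is also a prefix of `ba`. q1 means the last symbol is `b`; q2 means the last 2 symbols are `ba`. Accept only at q2, where the string currently ends in `ba`.
A 3-state machine:
        a   b  
>  q0   q0  q1 
   q1   q2  q1 
 * q2   q0  q1 
(> = start, * = accepting)

start=q0 accept=q2 q0-a->q0 q0-b->q1 q1-a->q2 q1-b->q1 q2-a->q0 q2-b->q1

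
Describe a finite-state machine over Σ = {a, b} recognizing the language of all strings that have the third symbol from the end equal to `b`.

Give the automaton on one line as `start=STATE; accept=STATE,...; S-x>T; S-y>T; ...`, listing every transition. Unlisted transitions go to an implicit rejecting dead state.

start=S0; accept=S11,S12,S13,S14; S0-a>S1; S0-b>S2; S1-a>S3; S1-b>S4; S2-a>S5; S2-b>S6; S3-a>S7; S3-b>S8; S4-a>S9; S4-b>S10; S5-a>S11; S5-b>S12; S6-a>S13; S6-b>S14; S7-a>S7; S7-b>S8; S8-a>S9; S8-b>S10; S9-a>S11; S9-b>S12; S10-a>S13; S10-b>S14; S11-a>S7; S11-b>S8; S12-a>S9; S12-b>S10; S13-a>S11; S13-b>S12; S14-a>S13; S14-b>S14

Because acceptance depends on a position counted from the end, the machine has to buffer the most recent 3 symbols. Make each state the string of the last up-to-3 symbols read; on input `x` shift the window left and append `x`. Accept when the buffered window has length 3 and begins with `b`.
15 states suffice.
          a    b  
>  S0     S1   S2 
   S1     S3   S4 
   S2     S5   S6 
   S3     S7   S8 
   S4     S9  S10 
   S5    S11  S12 
   S6    S13  S14 
   S7     S7   S8 
   S8     S9  S10 
   S9    S11  S12 
   S10   S13  S14 
 * S11    S7   S8 
 * S12    S9  S10 
 * S13   S11  S12 
 * S14   S13  S14 
(> = start, * = accepting)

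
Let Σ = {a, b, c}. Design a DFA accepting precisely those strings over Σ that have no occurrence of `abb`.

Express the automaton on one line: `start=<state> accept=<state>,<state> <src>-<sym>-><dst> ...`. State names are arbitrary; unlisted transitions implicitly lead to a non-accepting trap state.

This is the complement of 'contains `abb`'. Use the same substring-matching states — S0 through S3 holding how much of `abb` has just been matched — but flip the accepting set: everything except the trap S3 accepts.
With 4 states:
        a   b   c  
>* S0   S1  S0  S0 
 * S1   S1  S2  S0 
 * S2   S1  S3  S0 
   S3   S3  S3  S3 
(> = start, * = accepting)

start=S0 accept=S0,S1,S2 S0-a->S1 S0-b->S0 S0-c->S0 S1-a->S1 S1-b->S2 S1-c->S0 S2-a->S1 S2-b->S3 S2-c->S0 S3-a->S3 S3-b->S3 S3-c->S3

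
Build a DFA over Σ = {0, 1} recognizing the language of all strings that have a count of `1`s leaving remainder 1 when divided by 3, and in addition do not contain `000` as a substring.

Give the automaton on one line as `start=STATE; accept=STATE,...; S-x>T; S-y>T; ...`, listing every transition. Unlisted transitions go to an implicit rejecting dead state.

start=S0; accept=S2,S4,S7; S0-0>S1; S0-1>S2; S1-0>S3; S1-1>S2; S2-0>S4; S2-1>S5; S3-0>S6; S3-1>S2; S4-0>S7; S4-1>S5; S5-0>S8; S5-1>S0; S6-0>S6; S6-1>S9; S7-0>S9; S7-1>S5; S8-0>S10; S8-1>S0; S9-0>S9; S9-1>S11; S10-0>S11; S10-1>S0; S11-0>S11; S11-1>S6

Run two small machines in parallel and take their product. The first has 3 states tracking the count of `1`s modulo 3; the second has 4 states tracking partial matches of the forbidden pattern `000`. A product state is a pair (one from each), accepting exactly when both do.
With 12 states:
          0    1  
>  S0     S1   S2 
   S1     S3   S2 
 * S2     S4   S5 
   S3     S6   S2 
 * S4     S7   S5 
   S5     S8   S0 
   S6     S6   S9 
 * S7     S9   S5 
   S8    S10   S0 
   S9     S9  S11 
   S10   S11   S0 
   S11   S11   S6 
(> = start, * = accepting)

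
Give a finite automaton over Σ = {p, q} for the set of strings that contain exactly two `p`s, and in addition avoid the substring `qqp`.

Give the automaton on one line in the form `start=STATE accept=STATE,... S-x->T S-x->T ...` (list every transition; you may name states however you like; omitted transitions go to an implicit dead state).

start=s0 accept=s3 s0-p->s1 s0-q->s2 s1-p->s3 s1-q->s4 s2-p->s1 s2-q->s5 s3-p->s5 s3-q->s3 s4-p->s3 s4-q->s5 s5-p->s5 s5-q->s5

Build one automaton per condition and run them in lockstep. The first has 4 states tracking the count of `p`s, saturating at 3; the second has 4 states tracking partial matches of the forbidden pattern `qqp`. A product state is a pair (one from each), accepting exactly when both do. Minimizing collapses redundant product states.
        p   q  
>  s0   s1  s2 
   s1   s3  s4 
   s2   s1  s5 
 * s3   s5  s3 
   s4   s3  s5 
   s5   s5  s5 
(> = start, * = accepting)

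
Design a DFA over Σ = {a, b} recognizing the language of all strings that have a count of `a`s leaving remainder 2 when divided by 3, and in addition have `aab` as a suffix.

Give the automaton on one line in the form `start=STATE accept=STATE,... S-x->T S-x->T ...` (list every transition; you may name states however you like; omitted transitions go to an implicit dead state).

Run two small machines in parallel and take their product. The first has 3 states tracking the count of `a`s modulo 3; the second has 4 states tracking how much of the suffix `aab` has currently been matched. A product state is a pair (one from each), accepting exactly when both do. Equivalent product states are then merged.
        a   b  
>  S0   S1  S0 
   S1   S2  S3 
   S2   S0  S4 
   S3   S5  S3 
 * S4   S0  S5 
   S5   S0  S5 
(> = start, * = accepting)

start=S0 accept=S4 S0-a->S1 S0-b->S0 S1-a->S2 S1-b->S3 S2-a->S0 S2-b->S4 S3-a->S5 S3-b->S3 S4-a->S0 S4-b->S5 S5-a->S0 S5-b->S5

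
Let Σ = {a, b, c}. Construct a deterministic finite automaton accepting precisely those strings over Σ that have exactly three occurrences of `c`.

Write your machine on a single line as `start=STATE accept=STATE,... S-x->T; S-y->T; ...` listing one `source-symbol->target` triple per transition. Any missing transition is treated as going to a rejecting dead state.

start=s0; accept=s3; s0-a->s0; s0-b->s0; s0-c->s1; s1-a->s1; s1-b->s1; s1-c->s2; s2-a->s2; s2-b->s2; s2-c->s3; s3-a->s3; s3-b->s3; s3-c->s4; s4-a->s4; s4-b->s4; s4-c->s4

Only the number of `c`s matters, and only up to 4. Make a chain s0 → s1 → s2 → s3 → s4 advanced by each `c` (with s4 absorbing); every other symbol self-loops. The accepting set is {s3}.
5 states suffice.
        a   b   c  
>  s0   s0  s0  s1 
   s1   s1  s1  s2 
   s2   s2  s2  s3 
 * s3   s3  s3  s4 
   s4   s4  s4  s4 
(> = start, * = accepting)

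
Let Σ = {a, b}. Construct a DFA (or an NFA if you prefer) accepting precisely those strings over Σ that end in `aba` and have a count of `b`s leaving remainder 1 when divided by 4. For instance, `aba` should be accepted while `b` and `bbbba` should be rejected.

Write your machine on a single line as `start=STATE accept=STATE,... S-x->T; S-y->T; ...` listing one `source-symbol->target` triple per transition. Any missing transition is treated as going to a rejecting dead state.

Run two small machines in parallel and take their product. The first has 4 states tracking how much of the suffix `aba` has currently been matched; the second has 4 states tracking the count of `b`s modulo 4. A product state is a pair (one from each), accepting exactly when both do.
          a    b  
>  S0     S1   S2 
   S1     S1   S3 
   S2     S4   S5 
   S3     S6   S5 
   S4     S4   S7 
   S5     S8   S9 
 * S6     S4   S7 
   S7    S10   S9 
   S8     S8  S11 
   S9    S12   S0 
   S10    S8  S11 
   S11   S13   S0 
   S12   S12  S14 
   S13   S12  S14 
   S14   S15   S2 
   S15    S1   S3 
(> = start, * = accepting)

start=S0; accept=S6; S0-a->S1; S0-b->S2; S1-a->S1; S1-b->S3; S2-a->S4; S2-b->S5; S3-a->S6; S3-b->S5; S4-a->S4; S4-b->S7; S5-a->S8; S5-b->S9; S6-a->S4; S6-b->S7; S7-a->S10; S7-b->S9; S8-a->S8; S8-b->S11; S9-a->S12; S9-b->S0; S10-a->S8; S10-b->S11; S11-a->S13; S11-b->S0; S12-a->S12; S12-b->S14; S13-a->S12; S13-b->S14; S14-a->S15; S14-b->S2; S15-a->S1; S15-b->S3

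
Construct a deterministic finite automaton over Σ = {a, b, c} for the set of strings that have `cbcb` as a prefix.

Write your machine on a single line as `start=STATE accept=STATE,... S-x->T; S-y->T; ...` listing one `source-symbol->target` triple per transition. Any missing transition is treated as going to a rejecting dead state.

start=s0; accept=s4; s0-a->s5; s0-b->s5; s0-c->s1; s1-a->s5; s1-b->s2; s1-c->s5; s2-a->s5; s2-b->s5; s2-c->s3; s3-a->s5; s3-b->s4; s3-c->s5; s4-a->s4; s4-b->s4; s4-c->s4; s5-a->s5; s5-b->s5; s5-c->s5

Walk along `cbcb` while the input agrees: from s0 take `c` to s1, and so on. Any deviation drops to the rejecting sink s5. Once s4 is reached the prefix is confirmed and every continuation is accepted.
With 6 states:
        a   b   c  
>  s0   s5  s5  s1 
   s1   s5  s2  s5 
   s2   s5  s5  s3 
   s3   s5  s4  s5 
 * s4   s4  s4  s4 
   s5   s5  s5  s5 
(> = start, * = accepting)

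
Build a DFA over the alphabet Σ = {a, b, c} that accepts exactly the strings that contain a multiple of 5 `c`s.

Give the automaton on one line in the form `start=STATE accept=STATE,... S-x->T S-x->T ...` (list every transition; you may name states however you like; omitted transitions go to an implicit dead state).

The only thing that matters is how many `c`s have appeared, reduced mod 5. Use one state per residue: s0 for 0, …, s4 for 4. Reading `c` moves to the next residue; anything else stays put. s0 is accepting.
5 states suffice.
        a   b   c  
>* s0   s0  s0  s1 
   s1   s1  s1  s2 
   s2   s2  s2  s3 
   s3   s3  s3  s4 
   s4   s4  s4  s0 
(> = start, * = accepting)

start=s0 accept=s0 s0-a->s0 s0-b->s0 s0-c->s1 s1-a->s1 s1-b->s1 s1-c->s2 s2-a->s2 s2-b->s2 s2-c->s3 s3-a->s3 s3-b->s3 s3-c->s4 s4-a->s4 s4-b->s4 s4-c->s0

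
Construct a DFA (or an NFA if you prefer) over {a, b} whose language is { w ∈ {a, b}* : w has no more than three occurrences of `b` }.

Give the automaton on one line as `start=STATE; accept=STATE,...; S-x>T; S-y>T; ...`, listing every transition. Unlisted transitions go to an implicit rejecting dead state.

start=s0; accept=s0,s1,s2,s3; s0-a>s0; s0-b>s1; s1-a>s1; s1-b>s2; s2-a>s2; s2-b>s3; s3-a>s3; s3-b>s4; s4-a>s4; s4-b>s4

Count `b`s, saturating at 4: states s0 through s3 mean 0 through 3 `b`s seen; s4 means more than 3. Each `b` increments (capped at s4); other symbols loop. Accept from {s0, s1, s2, s3}.
A 5-state machine:
        a   b  
>* s0   s0  s1 
 * s1   s1  s2 
 * s2   s2  s3 
 * s3   s3  s4 
   s4   s4  s4 
(> = start, * = accepting)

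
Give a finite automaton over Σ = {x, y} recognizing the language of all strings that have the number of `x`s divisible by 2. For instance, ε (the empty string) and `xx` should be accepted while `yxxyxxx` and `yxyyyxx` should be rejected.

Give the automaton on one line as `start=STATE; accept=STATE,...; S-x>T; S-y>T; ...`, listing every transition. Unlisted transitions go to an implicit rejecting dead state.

Keep the running count of `x`s modulo 2: each `x` advances along the cycle q0 → q1 → q0 while other symbols loop. Accept at q0.
With 2 states:
        x   y  
>* q0   q1  q0 
   q1   q0  q1 
(> = start, * = accepting)

start=q0; accept=q0; q0-x>q1; q0-y>q0; q1-x>q0; q1-y>q1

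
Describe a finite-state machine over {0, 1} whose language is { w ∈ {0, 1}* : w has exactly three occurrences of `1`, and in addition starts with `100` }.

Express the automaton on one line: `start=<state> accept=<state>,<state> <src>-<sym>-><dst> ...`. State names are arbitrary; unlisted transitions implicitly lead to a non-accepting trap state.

start=q0 accept=q6 q0-0->q1 q0-1->q2 q1-0->q1 q1-1->q1 q2-0->q3 q2-1->q1 q3-0->q4 q3-1->q1 q4-0->q4 q4-1->q5 q5-0->q5 q5-1->q6 q6-0->q6 q6-1->q1

Handle the two conditions separately and then intersect. One (5 states) tracks the count of `1`s, saturating at 4; the other (5 states) tracks whether the input so far still matches the prefix `100`. Each combined state is a pair, one component from each; accept when both components accept. Equivalent product states are then merged.
7 states suffice.
        0   1  
>  q0   q1  q2 
   q1   q1  q1 
   q2   q3  q1 
   q3   q4  q1 
   q4   q4  q5 
   q5   q5  q6 
 * q6   q6  q1 
(> = start, * = accepting)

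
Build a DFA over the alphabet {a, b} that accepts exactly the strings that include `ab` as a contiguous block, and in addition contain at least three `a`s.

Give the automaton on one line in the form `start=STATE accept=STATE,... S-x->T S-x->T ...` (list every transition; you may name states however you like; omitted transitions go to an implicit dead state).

Handle the two conditions separately and then intersect. One (3 states) tracks whether and how much of `ab` has been seen; the other (5 states) tracks the count of `a`s, saturating at 4. Each combined state is a pair, one component from each; accept when both components accept.
With 9 states:
        a   b  
>  S0   S1  S0 
   S1   S2  S3 
   S2   S4  S5 
   S3   S5  S3 
   S4   S6  S7 
   S5   S7  S5 
   S6   S6  S8 
 * S7   S8  S7 
 * S8   S8  S8 
(> = start, * = accepting)

start=S0 accept=S7,S8 S0-a->S1 S0-b->S0 S1-a->S2 S1-b->S3 S2-a->S4 S2-b->S5 S3-a->S5 S3-b->S3 S4-a->S6 S4-b->S7 S5-a->S7 S5-b->S5 S6-a->S6 S6-b->S8 S7-a->S8 S7-b->S7 S8-a->S8 S8-b->S8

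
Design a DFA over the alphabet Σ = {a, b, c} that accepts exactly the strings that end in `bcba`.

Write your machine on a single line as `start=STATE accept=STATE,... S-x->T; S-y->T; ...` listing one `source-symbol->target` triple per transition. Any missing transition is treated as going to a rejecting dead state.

start=s0; accept=s4; s0-a->s0; s0-b->s1; s0-c->s0; s1-a->s0; s1-b->s1; s1-c->s2; s2-a->s0; s2-b->s3; s2-c->s0; s3-a->s4; s3-b->s1; s3-c->s2; s4-a->s0; s4-b->s1; s4-c->s0

Let each state record the length of the longest suffix of the input read so far that is also a prefix of `bcba`. s1 means the last symbol is `b`; s2 means the last 2 symbols are `bc`; s3 means the last 3 symbols are `bcb`; s4 means the last 4 symbols are `bcba`. Accept only at s4, where the string currently ends in `bcba`.
With 5 states:
        a   b   c  
>  s0   s0  s1  s0 
   s1   s0  s1  s2 
   s2   s0  s3  s0 
   s3   s4  s1  s2 
 * s4   s0  s1  s0 
(> = start, * = accepting)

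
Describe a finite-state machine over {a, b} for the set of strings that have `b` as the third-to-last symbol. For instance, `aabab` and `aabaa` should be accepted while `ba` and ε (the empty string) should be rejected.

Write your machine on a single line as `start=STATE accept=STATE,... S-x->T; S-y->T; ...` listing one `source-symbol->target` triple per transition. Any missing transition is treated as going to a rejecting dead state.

start=q0; accept=q11,q12,q13,q14; q0-a->q1; q0-b->q2; q1-a->q3; q1-b->q4; q2-a->q5; q2-b->q6; q3-a->q7; q3-b->q8; q4-a->q9; q4-b->q10; q5-a->q11; q5-b->q12; q6-a->q13; q6-b->q14; q7-a->q7; q7-b->q8; q8-a->q9; q8-b->q10; q9-a->q11; q9-b->q12; q10-a->q13; q10-b->q14; q11-a->q7; q11-b->q8; q12-a->q9; q12-b->q10; q13-a->q11; q13-b->q12; q14-a->q13; q14-b->q14

Because acceptance depends on a position counted from the end, the machine has to buffer the most recent 3 symbols. Make each state the string of the last up-to-3 symbols read; on input `x` shift the window left and append `x`. Accept when the buffered window has length 3 and begins with `b`.
With 15 states:
          a    b  
>  q0     q1   q2 
   q1     q3   q4 
   q2     q5   q6 
   q3     q7   q8 
   q4     q9  q10 
   q5    q11  q12 
   q6    q13  q14 
   q7     q7   q8 
   q8     q9  q10 
   q9    q11  q12 
   q10   q13  q14 
 * q11    q7   q8 
 * q12    q9  q10 
 * q13   q11  q12 
 * q14   q13  q14 
(> = start, * = accepting)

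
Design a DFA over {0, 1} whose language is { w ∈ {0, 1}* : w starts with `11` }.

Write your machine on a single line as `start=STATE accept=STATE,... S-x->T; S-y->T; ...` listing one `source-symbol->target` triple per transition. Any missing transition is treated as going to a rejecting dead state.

Walk along `11` while the input agrees: from s0 take `1` to s1, and so on. Any deviation drops to the rejecting sink s3. Once s2 is reached the prefix is confirmed and every continuation is accepted.
4 states suffice.
        0   1  
>  s0   s3  s1 
   s1   s3  s2 
 * s2   s2  s2 
   s3   s3  s3 
(> = start, * = accepting)

start=s0; accept=s2; s0-0->s3; s0-1->s1; s1-0->s3; s1-1->s2; s2-0->s2; s2-1->s2; s3-0->s3; s3-1->s3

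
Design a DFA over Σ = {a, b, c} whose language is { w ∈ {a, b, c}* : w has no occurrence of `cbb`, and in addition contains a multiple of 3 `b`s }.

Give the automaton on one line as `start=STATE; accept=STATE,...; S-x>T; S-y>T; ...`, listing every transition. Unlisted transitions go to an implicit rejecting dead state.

start=s0; accept=s0,s2,s9; s0-a>s0; s0-b>s1; s0-c>s2; s1-a>s1; s1-b>s3; s1-c>s4; s2-a>s0; s2-b>s5; s2-c>s2; s3-a>s3; s3-b>s0; s3-c>s6; s4-a>s1; s4-b>s7; s4-c>s4; s5-a>s1; s5-b>s8; s5-c>s4; s6-a>s3; s6-b>s9; s6-c>s6; s7-a>s3; s7-b>s10; s7-c>s6; s8-a>s8; s8-b>s10; s8-c>s8; s9-a>s0; s9-b>s11; s9-c>s2; s10-a>s10; s10-b>s11; s10-c>s10; s11-a>s11; s11-b>s8; s11-c>s11

Run two small machines in parallel and take their product. The first has 4 states tracking partial matches of the forbidden pattern `cbb`; the second has 3 states tracking the count of `b`s modulo 3. A product state is a pair (one from each), accepting exactly when both do.
          a    b    c  
>* s0     s0   s1   s2 
   s1     s1   s3   s4 
 * s2     s0   s5   s2 
   s3     s3   s0   s6 
   s4     s1   s7   s4 
   s5     s1   s8   s4 
   s6     s3   s9   s6 
   s7     s3  s10   s6 
   s8     s8  s10   s8 
 * s9     s0  s11   s2 
   s10   s10  s11  s10 
   s11   s11   s8  s11 
(> = start, * = accepting)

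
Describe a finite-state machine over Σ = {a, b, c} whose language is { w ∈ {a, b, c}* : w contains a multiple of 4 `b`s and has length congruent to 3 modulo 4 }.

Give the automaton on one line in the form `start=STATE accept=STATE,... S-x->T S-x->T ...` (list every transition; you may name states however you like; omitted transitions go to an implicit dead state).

Build one automaton per condition and run them in lockstep. One (4 states) tracks the count of `b`s modulo 4; the other (4 states) tracks the input length modulo 4. Each combined state is a pair, one component from each; accept when both components accept.
With 16 states:
          a    b    c  
>  S0     S1   S2   S1 
   S1     S3   S4   S3 
   S2     S4   S5   S4 
   S3     S6   S7   S6 
   S4     S7   S8   S7 
   S5     S8   S9   S8 
 * S6     S0  S10   S0 
   S7    S10  S11  S10 
   S8    S11  S12  S11 
   S9    S12   S0  S12 
   S10    S2  S13   S2 
   S11   S13  S14  S13 
   S12   S14   S1  S14 
   S13    S5  S15   S5 
   S14   S15   S3  S15 
   S15    S9   S6   S9 
(> = start, * = accepting)

start=S0 accept=S6 S0-a->S1 S0-b->S2 S0-c->S1 S1-a->S3 S1-b->S4 S1-c->S3 S2-a->S4 S2-b->S5 S2-c->S4 S3-a->S6 S3-b->S7 S3-c->S6 S4-a->S7 S4-b->S8 S4-c->S7 S5-a->S8 S5-b->S9 S5-c->S8 S6-a->S0 S6-b->S10 S6-c->S0 S7-a->S10 S7-b->S11 S7-c->S10 S8-a->S11 S8-b->S12 S8-c->S11 S9-a->S12 S9-b->S0 S9-c->S12 S10-a->S2 S10-b->S13 S10-c->S2 S11-a->S13 S11-b->S14 S11-c->S13 S12-a->S14 S12-b->S1 S12-c->S14 S13-a->S5 S13-b->S15 S13-c->S5 S14-a->S15 S14-b->S3 S14-c->S15 S15-a->S9 S15-b->S6 S15-c->S9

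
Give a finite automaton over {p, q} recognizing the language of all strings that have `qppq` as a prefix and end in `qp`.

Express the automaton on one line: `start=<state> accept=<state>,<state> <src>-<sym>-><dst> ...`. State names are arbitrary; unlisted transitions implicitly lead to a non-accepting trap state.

Handle the two conditions separately and then intersect. One (6 states) tracks whether the input so far still matches the prefix `qppq`; the other (3 states) tracks how much of the suffix `qp` has currently been matched. Each combined state is a pair, one component from each; accept when both components accept. After merging equivalent states the machine shrinks.
An 8-state machine:
        p   q  
>  S0   S1  S2 
   S1   S1  S1 
   S2   S3  S1 
   S3   S4  S1 
   S4   S1  S5 
   S5   S6  S5 
 * S6   S7  S5 
   S7   S7  S5 
(> = start, * = accepting)

start=S0 accept=S6 S0-p->S1 S0-q->S2 S1-p->S1 S1-q->S1 S2-p->S3 S2-q->S1 S3-p->S4 S3-q->S1 S4-p->S1 S4-q->S5 S5-p->S6 S5-q->S5 S6-p->S7 S6-q->S5 S7-p->S7 S7-q->S5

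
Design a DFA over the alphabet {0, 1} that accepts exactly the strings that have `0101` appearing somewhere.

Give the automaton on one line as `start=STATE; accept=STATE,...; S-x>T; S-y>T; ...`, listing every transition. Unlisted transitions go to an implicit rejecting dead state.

Track how much of `0101` has been matched so far: state q0 is no progress, q4 is the absorbing accept state reached once `0101` has occurred. Intermediate states record partial matches; on a mismatch, fall back to the longest reusable overlap.
5 states suffice.
        0   1  
>  q0   q1  q0 
   q1   q1  q2 
   q2   q3  q0 
   q3   q1  q4 
 * q4   q4  q4 
(> = start, * = accepting)

start=q0; accept=q4; q0-0>q1; q0-1>q0; q1-0>q1; q1-1>q2; q2-0>q3; q2-1>q0; q3-0>q1; q3-1>q4; q4-0>q4; q4-1>q4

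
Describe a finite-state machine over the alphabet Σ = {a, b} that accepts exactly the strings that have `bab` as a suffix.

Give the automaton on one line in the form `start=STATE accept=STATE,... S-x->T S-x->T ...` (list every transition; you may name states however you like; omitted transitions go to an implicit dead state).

start=q0 accept=q3 q0-a->q0 q0-b->q1 q1-a->q2 q1-b->q1 q2-a->q0 q2-b->q3 q3-a->q2 q3-b->q1

Remember how much of `bab` the current input suffix matches. State q0 means no match yet; q1 means the last symbol is `b`; q2 means the last 2 symbols are `ba`; q3 means the last 3 symbols are `bab`. Only q3 accepts. On a mismatch, fall back to the longest proper suffix that is still a prefix of `bab`.
With 4 states:
        a   b  
>  q0   q0  q1 
   q1   q2  q1 
   q2   q0  q3 
 * q3   q2  q1 
(> = start, * = accepting)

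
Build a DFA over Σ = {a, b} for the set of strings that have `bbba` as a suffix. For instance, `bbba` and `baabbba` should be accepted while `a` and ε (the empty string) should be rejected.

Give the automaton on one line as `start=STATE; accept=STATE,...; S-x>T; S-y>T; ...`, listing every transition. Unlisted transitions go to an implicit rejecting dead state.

start=s0; accept=s4; s0-a>s0; s0-b>s1; s1-a>s0; s1-b>s2; s2-a>s0; s2-b>s3; s3-a>s4; s3-b>s3; s4-a>s0; s4-b>s1

Let each state record the length of the longest suffix of the input read so far that is also a prefix of `bbba`. s1 means the last symbol is `b`; s2 means the last 2 symbols are `bb`; s3 means the last 3 symbols are `bbb`; s4 means the last 4 symbols are `bbba`. Accept only at s4, where the string currently ends in `bbba`.
        a   b  
>  s0   s0  s1 
   s1   s0  s2 
   s2   s0  s3 
   s3   s4  s3 
 * s4   s0  s1 
(> = start, * = accepting)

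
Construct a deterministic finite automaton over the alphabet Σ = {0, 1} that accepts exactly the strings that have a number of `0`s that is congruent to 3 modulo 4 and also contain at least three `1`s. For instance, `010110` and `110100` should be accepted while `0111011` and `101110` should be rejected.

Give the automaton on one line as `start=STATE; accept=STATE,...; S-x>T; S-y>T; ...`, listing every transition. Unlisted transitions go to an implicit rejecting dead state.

Handle the two conditions separately and then intersect. The first has 4 states tracking the count of `0`s modulo 4; the second has 5 states tracking the count of `1`s, saturating at 4. A product state is a pair (one from each), accepting exactly when both do. Equivalent product states are then merged.
With 16 states:
          0    1  
>  q0     q1   q2 
   q1     q3   q4 
   q2     q4   q5 
   q3     q6   q7 
   q4     q7   q8 
   q5     q8   q9 
   q6     q0  q10 
   q7    q10  q11 
   q8    q11  q12 
   q9    q12   q9 
   q10    q2  q13 
   q11   q13  q14 
   q12   q14  q12 
   q13    q5  q15 
   q14   q15  q14 
 * q15    q9  q15 
(> = start, * = accepting)

start=q0; accept=q15; q0-0>q1; q0-1>q2; q1-0>q3; q1-1>q4; q2-0>q4; q2-1>q5; q3-0>q6; q3-1>q7; q4-0>q7; q4-1>q8; q5-0>q8; q5-1>q9; q6-0>q0; q6-1>q10; q7-0>q10; q7-1>q11; q8-0>q11; q8-1>q12; q9-0>q12; q9-1>q9; q10-0>q2; q10-1>q13; q11-0>q13; q11-1>q14; q12-0>q14; q12-1>q12; q13-0>q5; q13-1>q15; q14-0>q15; q14-1>q14; q15-0>q9; q15-1>q15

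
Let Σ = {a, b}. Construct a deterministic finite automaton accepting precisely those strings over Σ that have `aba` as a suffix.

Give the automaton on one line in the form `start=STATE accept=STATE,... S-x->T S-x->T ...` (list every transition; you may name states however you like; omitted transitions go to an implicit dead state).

Let each state record the length of the longest suffix of the input read so far that is also a prefix of `aba`. S1 means the last symbol is `a`; S2 means the last 2 symbols are `ab`; S3 means the last 3 symbols are `aba`. Accept only at S3, where the string currently ends in `aba`.
A 4-state machine:
        a   b  
>  S0   S1  S0 
   S1   S1  S2 
   S2   S3  S0 
 * S3   S1  S2 
(> = start, * = accepting)

start=S0 accept=S3 S0-a->S1 S0-b->S0 S1-a->S1 S1-b->S2 S2-a->S3 S2-b->S0 S3-a->S1 S3-b->S2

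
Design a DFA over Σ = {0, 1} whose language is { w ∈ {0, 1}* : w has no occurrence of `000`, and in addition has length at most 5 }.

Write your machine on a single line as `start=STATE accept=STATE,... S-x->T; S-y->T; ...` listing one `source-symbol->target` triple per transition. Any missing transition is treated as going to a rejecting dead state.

Run two small machines in parallel and take their product. One (4 states) tracks partial matches of the forbidden pattern `000`; the other (7 states) tracks the input length, saturating at 6. Each combined state is a pair, one component from each; accept when both components accept. After merging equivalent states the machine shrinks.
13 states suffice.
          0    1  
>* S0     S1   S2 
 * S1     S3   S4 
 * S2     S5   S4 
 * S3     S6   S7 
 * S4     S8   S7 
 * S5     S9   S7 
   S6     S6   S6 
 * S7    S10  S10 
 * S8    S11  S10 
 * S9     S6  S10 
 * S10   S12  S12 
 * S11    S6  S12 
 * S12    S6   S6 
(> = start, * = accepting)

start=S0; accept=S0,S1,S2,S3,S4,S5,S7,S8,S9,S10,S11,S12; S0-0->S1; S0-1->S2; S1-0->S3; S1-1->S4; S2-0->S5; S2-1->S4; S3-0->S6; S3-1->S7; S4-0->S8; S4-1->S7; S5-0->S9; S5-1->S7; S6-0->S6; S6-1->S6; S7-0->S10; S7-1->S10; S8-0->S11; S8-1->S10; S9-0->S6; S9-1->S10; S10-0->S12; S10-1->S12; S11-0->S6; S11-1->S12; S12-0->S6; S12-1->S6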